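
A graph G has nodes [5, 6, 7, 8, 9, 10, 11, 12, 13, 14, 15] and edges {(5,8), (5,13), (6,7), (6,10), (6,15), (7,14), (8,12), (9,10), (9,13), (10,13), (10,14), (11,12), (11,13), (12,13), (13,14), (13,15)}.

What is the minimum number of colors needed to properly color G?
Clique number ω(G) = 3 (lower bound: χ ≥ ω).
The clique on [9, 10, 13] has size 3, forcing χ ≥ 3, and the coloring below uses 3 colors, so χ(G) = 3.
A valid 3-coloring: color 1: [6, 8, 13]; color 2: [5, 7, 10, 12, 15]; color 3: [9, 11, 14].

χ(G) = 3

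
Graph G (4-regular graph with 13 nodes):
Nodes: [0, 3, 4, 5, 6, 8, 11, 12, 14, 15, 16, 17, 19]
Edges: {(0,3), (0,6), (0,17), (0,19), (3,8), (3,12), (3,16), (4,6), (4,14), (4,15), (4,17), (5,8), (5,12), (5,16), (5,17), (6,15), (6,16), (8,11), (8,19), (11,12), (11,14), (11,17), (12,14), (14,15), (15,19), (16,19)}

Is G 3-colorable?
Yes, G is 3-colorable

A valid 3-coloring: color 1: [3, 5, 6, 14, 19]; color 2: [0, 4, 11, 16]; color 3: [8, 12, 15, 17].
(χ(G) = 3 ≤ 3.)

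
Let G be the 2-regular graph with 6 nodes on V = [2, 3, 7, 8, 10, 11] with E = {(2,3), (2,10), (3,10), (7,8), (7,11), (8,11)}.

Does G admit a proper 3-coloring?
Yes, G is 3-colorable

A valid 3-coloring: color 1: [2, 8]; color 2: [10, 11]; color 3: [3, 7].
(χ(G) = 3 ≤ 3.)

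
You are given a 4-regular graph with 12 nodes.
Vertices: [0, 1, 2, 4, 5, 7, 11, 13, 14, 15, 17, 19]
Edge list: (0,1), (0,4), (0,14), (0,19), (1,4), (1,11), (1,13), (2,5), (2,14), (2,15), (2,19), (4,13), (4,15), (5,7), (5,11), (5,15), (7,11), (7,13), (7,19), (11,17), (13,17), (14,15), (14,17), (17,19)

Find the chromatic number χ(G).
Clique number ω(G) = 3 (lower bound: χ ≥ ω).
The clique on [0, 1, 4] has size 3, forcing χ ≥ 3, and the coloring below uses 3 colors, so χ(G) = 3.
A valid 3-coloring: color 1: [2, 4, 7, 17]; color 2: [0, 11, 13, 15]; color 3: [1, 5, 14, 19].

χ(G) = 3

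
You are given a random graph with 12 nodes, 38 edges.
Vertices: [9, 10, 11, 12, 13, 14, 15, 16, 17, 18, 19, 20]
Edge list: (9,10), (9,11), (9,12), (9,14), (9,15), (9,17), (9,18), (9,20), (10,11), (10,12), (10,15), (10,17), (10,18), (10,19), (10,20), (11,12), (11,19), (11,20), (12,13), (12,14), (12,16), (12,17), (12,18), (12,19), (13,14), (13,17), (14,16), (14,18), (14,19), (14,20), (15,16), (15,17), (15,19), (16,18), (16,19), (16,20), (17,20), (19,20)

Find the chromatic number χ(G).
χ(G) = 5

Clique number ω(G) = 4 (lower bound: χ ≥ ω).
Suppose a proper 4-coloring c exists. The clique [9, 10, 11, 12] takes 4 distinct colors; by symmetry let c(9) = 1, c(10) = 2, c(11) = 3, c(12) = 4.
- Vertex 19: neighbors [10, 11, 12] already have colors [2, 3, 4] ⇒ c(19) = 1.
- Vertex 17: neighbors [9, 10, 12] already have colors [1, 2, 4] ⇒ c(17) = 3.
- Vertex 18: neighbors [9, 10, 12] already have colors [1, 2, 4] ⇒ c(18) = 3.
- Vertex 14: neighbors [9, 18, 12] already have colors [1, 3, 4] ⇒ c(14) = 2.
- Vertex 16: neighbors [19, 14, 18, 12] already have colors [1, 2, 3, 4] — all 4 colors blocked. Contradiction.
The forced assignments end in a contradiction, so G has no proper 4-coloring (χ ≥ 5).
The coloring below uses 5 colors, so χ(G) = 5.
A valid 5-coloring: color 1: [12, 15, 20]; color 2: [10, 14]; color 3: [9, 13, 16]; color 4: [17, 18, 19]; color 5: [11].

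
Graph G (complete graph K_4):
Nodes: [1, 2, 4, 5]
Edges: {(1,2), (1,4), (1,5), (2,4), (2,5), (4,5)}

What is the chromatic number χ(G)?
Clique number ω(G) = 4 (lower bound: χ ≥ ω).
The clique on [1, 2, 4, 5] has size 4, forcing χ ≥ 4, and the coloring below uses 4 colors, so χ(G) = 4.
A valid 4-coloring: color 1: [4]; color 2: [5]; color 3: [1]; color 4: [2].

χ(G) = 4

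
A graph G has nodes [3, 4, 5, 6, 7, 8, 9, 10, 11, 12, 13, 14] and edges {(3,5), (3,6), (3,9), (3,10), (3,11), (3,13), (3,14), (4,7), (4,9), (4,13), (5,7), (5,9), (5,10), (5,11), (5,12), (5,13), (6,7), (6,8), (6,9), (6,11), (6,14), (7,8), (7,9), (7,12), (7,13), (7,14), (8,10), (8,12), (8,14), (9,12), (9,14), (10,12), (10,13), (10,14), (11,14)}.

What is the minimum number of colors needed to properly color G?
Clique number ω(G) = 4 (lower bound: χ ≥ ω).
Suppose a proper 4-coloring c exists. The clique [3, 5, 10, 13] takes 4 distinct colors; by symmetry let c(3) = 1, c(5) = 2, c(10) = 3, c(13) = 4.
- Vertex 7: neighbors [5, 13] already have colors [2, 4]; try each remaining color.
- Case c(7) = 1:
  - Vertex 12: neighbors [7, 5, 10] already have colors [1, 2, 3] ⇒ c(12) = 4.
  - Vertex 9: neighbors [3, 5, 12] already have colors [1, 2, 4] ⇒ c(9) = 3.
  - Vertex 8: neighbors [7, 10, 12] already have colors [1, 3, 4] ⇒ c(8) = 2.
  - Vertex 6: neighbors [3, 8, 9] already have colors [1, 2, 3] ⇒ c(6) = 4.
  - Vertex 14: neighbors [3, 8, 9, 6] already have colors [1, 2, 3, 4] — all 4 colors blocked. Contradiction.
- Case c(7) = 3:
  - Vertex 9: neighbors [3, 5, 7] already have colors [1, 2, 3] ⇒ c(9) = 4.
  - Vertex 6: neighbors [3, 7, 9] already have colors [1, 3, 4] ⇒ c(6) = 2.
  - Vertex 14: neighbors [3, 6, 7, 9] already have colors [1, 2, 3, 4] — all 4 colors blocked. Contradiction.
Every case ends in a contradiction, so G has no proper 4-coloring (χ ≥ 5).
The coloring below uses 5 colors, so χ(G) = 5.
A valid 5-coloring: color 1: [3, 7]; color 2: [4, 5, 8]; color 3: [9, 10, 11]; color 4: [12, 13, 14]; color 5: [6].

χ(G) = 5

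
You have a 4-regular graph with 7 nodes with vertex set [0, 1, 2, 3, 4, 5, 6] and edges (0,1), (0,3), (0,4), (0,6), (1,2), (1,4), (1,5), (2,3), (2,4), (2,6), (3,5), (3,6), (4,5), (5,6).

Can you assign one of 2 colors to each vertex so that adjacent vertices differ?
No, G is not 2-colorable

The clique on vertices [0, 1, 4] has size 3 > 2, so it alone needs 3 colors.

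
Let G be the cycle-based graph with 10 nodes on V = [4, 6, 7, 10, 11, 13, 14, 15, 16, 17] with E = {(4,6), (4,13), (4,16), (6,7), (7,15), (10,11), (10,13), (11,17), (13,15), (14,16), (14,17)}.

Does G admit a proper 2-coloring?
Odd cycle [6, 7, 15, 13, 4] needs 3 colors (χ ≥ 3).
Hence χ(G) ≥ 3 > 2, so no proper 2-coloring exists.

No, G is not 2-colorable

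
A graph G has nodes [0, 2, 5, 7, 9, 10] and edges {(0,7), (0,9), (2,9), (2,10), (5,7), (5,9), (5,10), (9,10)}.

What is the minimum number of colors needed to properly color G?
χ(G) = 3

Clique number ω(G) = 3 (lower bound: χ ≥ ω).
The clique on [2, 9, 10] has size 3, forcing χ ≥ 3, and the coloring below uses 3 colors, so χ(G) = 3.
A valid 3-coloring: color 1: [7, 9]; color 2: [0, 10]; color 3: [2, 5].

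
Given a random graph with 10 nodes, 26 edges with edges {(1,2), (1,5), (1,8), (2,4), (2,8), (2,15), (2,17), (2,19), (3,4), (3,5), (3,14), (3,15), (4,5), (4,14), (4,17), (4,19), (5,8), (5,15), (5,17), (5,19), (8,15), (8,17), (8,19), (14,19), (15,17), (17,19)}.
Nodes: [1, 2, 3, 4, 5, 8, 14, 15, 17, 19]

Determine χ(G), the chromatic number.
Clique number ω(G) = 4 (lower bound: χ ≥ ω).
The clique on [2, 8, 17, 19] has size 4, forcing χ ≥ 4, and the coloring below uses 4 colors, so χ(G) = 4.
A valid 4-coloring: color 1: [2, 5, 14]; color 2: [4, 8]; color 3: [1, 3, 17]; color 4: [15, 19].

χ(G) = 4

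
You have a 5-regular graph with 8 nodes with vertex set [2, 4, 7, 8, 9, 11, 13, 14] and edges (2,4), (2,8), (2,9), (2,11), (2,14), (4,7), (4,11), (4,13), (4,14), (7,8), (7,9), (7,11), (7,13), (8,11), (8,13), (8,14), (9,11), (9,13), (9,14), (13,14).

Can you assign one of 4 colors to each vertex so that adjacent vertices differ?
Yes, G is 4-colorable

A valid 4-coloring: color 1: [11, 13]; color 2: [2, 7]; color 3: [4, 8, 9]; color 4: [14].
(χ(G) = 4 ≤ 4.)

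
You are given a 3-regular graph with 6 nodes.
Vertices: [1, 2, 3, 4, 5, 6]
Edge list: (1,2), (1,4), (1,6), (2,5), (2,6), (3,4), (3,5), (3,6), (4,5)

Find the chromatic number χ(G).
χ(G) = 3

Clique number ω(G) = 3 (lower bound: χ ≥ ω).
The clique on [1, 2, 6] has size 3, forcing χ ≥ 3, and the coloring below uses 3 colors, so χ(G) = 3.
A valid 3-coloring: color 1: [2, 4]; color 2: [5, 6]; color 3: [1, 3].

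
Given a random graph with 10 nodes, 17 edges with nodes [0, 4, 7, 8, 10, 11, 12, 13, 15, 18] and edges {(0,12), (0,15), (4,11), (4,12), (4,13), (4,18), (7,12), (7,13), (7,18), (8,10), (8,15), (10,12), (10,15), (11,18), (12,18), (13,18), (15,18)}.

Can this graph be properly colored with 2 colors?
No, G is not 2-colorable

The clique on vertices [8, 10, 15] has size 3 > 2, so it alone needs 3 colors.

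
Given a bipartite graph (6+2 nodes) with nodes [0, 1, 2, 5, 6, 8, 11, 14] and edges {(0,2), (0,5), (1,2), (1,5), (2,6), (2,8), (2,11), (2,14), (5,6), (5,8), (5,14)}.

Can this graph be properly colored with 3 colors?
Yes, G is 3-colorable

A valid 3-coloring: color 1: [2, 5]; color 2: [0, 1, 6, 8, 11, 14].
(χ(G) = 2 ≤ 3.)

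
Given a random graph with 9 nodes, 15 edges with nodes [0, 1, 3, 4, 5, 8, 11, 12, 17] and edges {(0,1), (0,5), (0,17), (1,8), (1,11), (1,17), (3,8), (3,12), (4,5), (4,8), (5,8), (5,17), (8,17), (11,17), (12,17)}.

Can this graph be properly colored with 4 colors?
A valid 4-coloring: color 1: [3, 4, 17]; color 2: [0, 8, 11, 12]; color 3: [1, 5].
(χ(G) = 3 ≤ 4.)

Yes, G is 4-colorable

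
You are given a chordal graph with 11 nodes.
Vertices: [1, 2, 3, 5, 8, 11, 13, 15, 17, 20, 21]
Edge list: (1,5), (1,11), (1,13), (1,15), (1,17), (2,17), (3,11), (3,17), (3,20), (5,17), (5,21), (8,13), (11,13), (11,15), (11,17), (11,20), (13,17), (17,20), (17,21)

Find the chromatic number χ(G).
χ(G) = 4

Clique number ω(G) = 4 (lower bound: χ ≥ ω).
The clique on [1, 11, 13, 17] has size 4, forcing χ ≥ 4, and the coloring below uses 4 colors, so χ(G) = 4.
A valid 4-coloring: color 1: [8, 15, 17]; color 2: [2, 5, 11]; color 3: [1, 20, 21]; color 4: [3, 13].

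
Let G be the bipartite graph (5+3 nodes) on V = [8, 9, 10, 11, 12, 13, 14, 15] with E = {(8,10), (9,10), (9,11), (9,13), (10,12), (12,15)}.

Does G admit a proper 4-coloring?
A valid 4-coloring: color 1: [10, 11, 13, 14, 15]; color 2: [8, 9, 12].
(χ(G) = 2 ≤ 4.)

Yes, G is 4-colorable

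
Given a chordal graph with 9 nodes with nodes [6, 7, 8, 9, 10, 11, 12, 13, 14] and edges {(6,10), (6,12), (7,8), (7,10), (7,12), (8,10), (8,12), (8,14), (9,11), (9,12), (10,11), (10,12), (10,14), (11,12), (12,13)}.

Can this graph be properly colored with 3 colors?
The clique on vertices [7, 8, 10, 12] has size 4 > 3, so it alone needs 4 colors.

No, G is not 3-colorable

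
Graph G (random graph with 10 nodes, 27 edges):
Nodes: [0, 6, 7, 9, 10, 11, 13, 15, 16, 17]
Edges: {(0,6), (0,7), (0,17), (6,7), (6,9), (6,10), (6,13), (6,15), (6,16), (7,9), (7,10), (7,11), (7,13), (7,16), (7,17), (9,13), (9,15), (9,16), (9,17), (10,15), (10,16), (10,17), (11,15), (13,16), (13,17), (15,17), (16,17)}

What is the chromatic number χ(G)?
Clique number ω(G) = 5 (lower bound: χ ≥ ω).
The clique on [7, 9, 13, 16, 17] has size 5, forcing χ ≥ 5, and the coloring below uses 5 colors, so χ(G) = 5.
A valid 5-coloring: color 1: [7, 15]; color 2: [6, 11, 17]; color 3: [0, 16]; color 4: [9, 10]; color 5: [13].

χ(G) = 5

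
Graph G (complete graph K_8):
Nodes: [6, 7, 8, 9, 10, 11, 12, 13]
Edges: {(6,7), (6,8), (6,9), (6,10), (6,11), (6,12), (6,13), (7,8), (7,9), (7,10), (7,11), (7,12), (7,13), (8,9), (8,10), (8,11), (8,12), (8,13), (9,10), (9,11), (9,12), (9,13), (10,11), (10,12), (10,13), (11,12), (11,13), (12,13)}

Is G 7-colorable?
The clique on vertices [6, 7, 8, 9, 10, 11, 12, 13] has size 8 > 7, so it alone needs 8 colors.

No, G is not 7-colorable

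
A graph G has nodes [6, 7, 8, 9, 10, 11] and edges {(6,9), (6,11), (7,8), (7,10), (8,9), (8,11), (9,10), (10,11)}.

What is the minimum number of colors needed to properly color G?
Clique number ω(G) = 2 (lower bound: χ ≥ ω).
The graph is bipartite (no odd cycle), so 2 colors suffice: χ(G) = 2.
A valid 2-coloring: color 1: [6, 8, 10]; color 2: [7, 9, 11].

χ(G) = 2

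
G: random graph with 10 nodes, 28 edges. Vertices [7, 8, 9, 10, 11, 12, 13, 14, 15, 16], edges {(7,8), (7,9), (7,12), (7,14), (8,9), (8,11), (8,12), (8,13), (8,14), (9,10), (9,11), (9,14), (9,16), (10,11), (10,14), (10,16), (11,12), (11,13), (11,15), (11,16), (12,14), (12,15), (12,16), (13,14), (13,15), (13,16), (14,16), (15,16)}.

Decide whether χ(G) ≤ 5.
Yes, G is 5-colorable

A valid 5-coloring: color 1: [11, 14]; color 2: [8, 16]; color 3: [9, 12, 13]; color 4: [7, 10, 15].
(χ(G) = 4 ≤ 5.)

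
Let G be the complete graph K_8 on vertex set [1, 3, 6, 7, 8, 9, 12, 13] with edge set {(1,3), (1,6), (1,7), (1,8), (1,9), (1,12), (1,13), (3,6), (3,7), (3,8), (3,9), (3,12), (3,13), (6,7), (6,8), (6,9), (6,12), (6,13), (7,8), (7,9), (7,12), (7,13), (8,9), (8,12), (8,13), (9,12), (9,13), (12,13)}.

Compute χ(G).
χ(G) = 8

Clique number ω(G) = 8 (lower bound: χ ≥ ω).
The clique on [1, 3, 6, 7, 8, 9, 12, 13] has size 8, forcing χ ≥ 8, and the coloring below uses 8 colors, so χ(G) = 8.
A valid 8-coloring: color 1: [9]; color 2: [3]; color 3: [12]; color 4: [8]; color 5: [1]; color 6: [6]; color 7: [13]; color 8: [7].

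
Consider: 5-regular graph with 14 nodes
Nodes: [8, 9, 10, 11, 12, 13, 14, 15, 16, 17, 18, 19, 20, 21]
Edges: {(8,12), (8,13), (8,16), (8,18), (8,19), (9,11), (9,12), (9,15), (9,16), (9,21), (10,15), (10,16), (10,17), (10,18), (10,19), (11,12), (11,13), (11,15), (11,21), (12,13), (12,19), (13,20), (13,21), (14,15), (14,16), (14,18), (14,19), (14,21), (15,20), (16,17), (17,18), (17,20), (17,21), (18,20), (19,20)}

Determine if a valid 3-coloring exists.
Yes, G is 3-colorable

A valid 3-coloring: color 1: [12, 15, 16, 18, 21]; color 2: [8, 10, 11, 14, 20]; color 3: [9, 13, 17, 19].
(χ(G) = 3 ≤ 3.)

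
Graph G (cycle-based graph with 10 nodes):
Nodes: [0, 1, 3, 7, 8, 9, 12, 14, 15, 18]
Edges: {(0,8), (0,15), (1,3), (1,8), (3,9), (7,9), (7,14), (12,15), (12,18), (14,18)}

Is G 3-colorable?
A valid 3-coloring: color 1: [0, 1, 9, 12, 14]; color 2: [3, 7, 8, 15, 18].
(χ(G) = 2 ≤ 3.)

Yes, G is 3-colorable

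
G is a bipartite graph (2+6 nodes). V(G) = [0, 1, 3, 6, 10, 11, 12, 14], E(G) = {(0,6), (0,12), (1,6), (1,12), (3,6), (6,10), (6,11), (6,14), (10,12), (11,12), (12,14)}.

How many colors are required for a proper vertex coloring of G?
Clique number ω(G) = 2 (lower bound: χ ≥ ω).
The graph is bipartite (no odd cycle), so 2 colors suffice: χ(G) = 2.
A valid 2-coloring: color 1: [6, 12]; color 2: [0, 1, 3, 10, 11, 14].

χ(G) = 2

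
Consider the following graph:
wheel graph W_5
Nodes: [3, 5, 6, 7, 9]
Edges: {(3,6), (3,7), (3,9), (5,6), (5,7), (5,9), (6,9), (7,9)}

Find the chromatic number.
χ(G) = 3

Clique number ω(G) = 3 (lower bound: χ ≥ ω).
The clique on [3, 6, 9] has size 3, forcing χ ≥ 3, and the coloring below uses 3 colors, so χ(G) = 3.
A valid 3-coloring: color 1: [9]; color 2: [3, 5]; color 3: [6, 7].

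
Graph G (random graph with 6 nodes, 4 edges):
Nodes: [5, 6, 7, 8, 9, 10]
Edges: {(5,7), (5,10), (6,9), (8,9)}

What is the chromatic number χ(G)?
χ(G) = 2

Clique number ω(G) = 2 (lower bound: χ ≥ ω).
The graph is bipartite (no odd cycle), so 2 colors suffice: χ(G) = 2.
A valid 2-coloring: color 1: [5, 9]; color 2: [6, 7, 8, 10].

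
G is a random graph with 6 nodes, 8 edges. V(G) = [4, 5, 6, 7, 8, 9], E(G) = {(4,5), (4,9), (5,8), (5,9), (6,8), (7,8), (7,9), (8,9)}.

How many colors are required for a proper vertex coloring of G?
χ(G) = 3

Clique number ω(G) = 3 (lower bound: χ ≥ ω).
The clique on [5, 8, 9] has size 3, forcing χ ≥ 3, and the coloring below uses 3 colors, so χ(G) = 3.
A valid 3-coloring: color 1: [4, 8]; color 2: [6, 9]; color 3: [5, 7].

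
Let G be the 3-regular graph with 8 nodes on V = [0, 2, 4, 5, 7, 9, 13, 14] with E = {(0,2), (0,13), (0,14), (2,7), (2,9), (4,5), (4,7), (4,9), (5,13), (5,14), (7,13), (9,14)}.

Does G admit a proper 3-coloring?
A valid 3-coloring: color 1: [0, 5, 7, 9]; color 2: [2, 4, 13, 14].
(χ(G) = 2 ≤ 3.)

Yes, G is 3-colorable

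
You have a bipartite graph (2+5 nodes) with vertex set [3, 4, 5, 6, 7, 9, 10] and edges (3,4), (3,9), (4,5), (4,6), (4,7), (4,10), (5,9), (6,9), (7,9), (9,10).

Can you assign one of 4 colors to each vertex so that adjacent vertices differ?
Yes, G is 4-colorable

A valid 4-coloring: color 1: [4, 9]; color 2: [3, 5, 6, 7, 10].
(χ(G) = 2 ≤ 4.)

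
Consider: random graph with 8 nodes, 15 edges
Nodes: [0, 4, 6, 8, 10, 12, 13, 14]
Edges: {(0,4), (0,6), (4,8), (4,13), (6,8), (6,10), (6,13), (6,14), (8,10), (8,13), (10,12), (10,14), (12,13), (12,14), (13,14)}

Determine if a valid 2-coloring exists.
No, G is not 2-colorable

The clique on vertices [4, 8, 13] has size 3 > 2, so it alone needs 3 colors.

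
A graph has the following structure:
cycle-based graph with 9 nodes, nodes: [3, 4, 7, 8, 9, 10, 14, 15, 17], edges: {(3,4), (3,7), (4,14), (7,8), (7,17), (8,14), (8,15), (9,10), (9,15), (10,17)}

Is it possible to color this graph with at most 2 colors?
Odd cycle [14, 4, 3, 7, 8] needs 3 colors (χ ≥ 3).
Hence χ(G) ≥ 3 > 2, so no proper 2-coloring exists.

No, G is not 2-colorable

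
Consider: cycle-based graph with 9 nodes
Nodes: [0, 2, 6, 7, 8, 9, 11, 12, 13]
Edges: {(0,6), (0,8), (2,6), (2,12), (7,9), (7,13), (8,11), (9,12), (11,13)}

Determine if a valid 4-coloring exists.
Yes, G is 4-colorable

A valid 4-coloring: color 1: [6, 8, 9, 13]; color 2: [0, 2, 7, 11]; color 3: [12].
(χ(G) = 3 ≤ 4.)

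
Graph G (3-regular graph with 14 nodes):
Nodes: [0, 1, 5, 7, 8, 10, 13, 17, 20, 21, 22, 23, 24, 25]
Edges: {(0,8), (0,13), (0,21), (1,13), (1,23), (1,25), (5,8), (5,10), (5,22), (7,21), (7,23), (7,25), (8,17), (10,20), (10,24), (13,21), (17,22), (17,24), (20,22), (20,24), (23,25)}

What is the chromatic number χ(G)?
χ(G) = 3

Clique number ω(G) = 3 (lower bound: χ ≥ ω).
The clique on [0, 13, 21] has size 3, forcing χ ≥ 3, and the coloring below uses 3 colors, so χ(G) = 3.
A valid 3-coloring: color 1: [0, 1, 7, 10, 17]; color 2: [8, 21, 22, 24, 25]; color 3: [5, 13, 20, 23].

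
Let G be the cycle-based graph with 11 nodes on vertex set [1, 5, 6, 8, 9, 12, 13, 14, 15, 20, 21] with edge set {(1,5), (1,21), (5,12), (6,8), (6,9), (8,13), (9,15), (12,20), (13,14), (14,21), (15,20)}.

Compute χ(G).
Clique number ω(G) = 2 (lower bound: χ ≥ ω).
Odd cycle [5, 1, 21, 14, 13, 8, 6, 9, 15, 20, 12] needs 3 colors (χ ≥ 3).
The coloring below uses 3 colors, so χ(G) = 3.
A valid 3-coloring: color 1: [5, 6, 13, 20, 21]; color 2: [1, 8, 9, 12, 14]; color 3: [15].

χ(G) = 3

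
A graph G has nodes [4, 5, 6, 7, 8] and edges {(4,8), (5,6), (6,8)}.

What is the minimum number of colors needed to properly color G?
χ(G) = 2

Clique number ω(G) = 2 (lower bound: χ ≥ ω).
The graph is bipartite (no odd cycle), so 2 colors suffice: χ(G) = 2.
A valid 2-coloring: color 1: [5, 7, 8]; color 2: [4, 6].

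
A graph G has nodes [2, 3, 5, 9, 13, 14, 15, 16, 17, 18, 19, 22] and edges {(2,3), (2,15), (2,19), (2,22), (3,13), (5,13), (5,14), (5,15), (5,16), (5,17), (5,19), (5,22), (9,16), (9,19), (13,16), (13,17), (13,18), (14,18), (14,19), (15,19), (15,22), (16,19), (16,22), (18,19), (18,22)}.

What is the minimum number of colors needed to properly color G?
Clique number ω(G) = 3 (lower bound: χ ≥ ω).
The clique on [2, 15, 19] has size 3, forcing χ ≥ 3, and the coloring below uses 3 colors, so χ(G) = 3.
A valid 3-coloring: color 1: [2, 5, 9, 18]; color 2: [13, 19, 22]; color 3: [3, 14, 15, 16, 17].

χ(G) = 3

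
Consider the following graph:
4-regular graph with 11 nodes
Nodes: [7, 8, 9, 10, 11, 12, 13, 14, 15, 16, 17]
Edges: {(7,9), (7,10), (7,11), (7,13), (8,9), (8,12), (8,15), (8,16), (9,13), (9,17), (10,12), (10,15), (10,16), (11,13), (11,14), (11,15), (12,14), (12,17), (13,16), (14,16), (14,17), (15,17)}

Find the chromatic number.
Clique number ω(G) = 3 (lower bound: χ ≥ ω).
The clique on [7, 9, 13] has size 3, forcing χ ≥ 3, and the coloring below uses 3 colors, so χ(G) = 3.
A valid 3-coloring: color 1: [9, 11, 12, 16]; color 2: [8, 10, 13, 17]; color 3: [7, 14, 15].

χ(G) = 3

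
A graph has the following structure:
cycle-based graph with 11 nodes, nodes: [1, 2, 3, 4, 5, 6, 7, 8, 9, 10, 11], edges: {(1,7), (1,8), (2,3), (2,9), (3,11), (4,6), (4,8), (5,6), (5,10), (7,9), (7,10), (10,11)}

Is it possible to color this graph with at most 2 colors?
No, G is not 2-colorable

Odd cycle [1, 8, 4, 6, 5, 10, 7] needs 3 colors (χ ≥ 3).
Hence χ(G) ≥ 3 > 2, so no proper 2-coloring exists.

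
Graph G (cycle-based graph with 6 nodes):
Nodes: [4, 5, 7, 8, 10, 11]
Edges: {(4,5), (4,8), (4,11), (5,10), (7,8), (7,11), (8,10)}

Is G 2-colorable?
A valid 2-coloring: color 1: [4, 7, 10]; color 2: [5, 8, 11].
(χ(G) = 2 ≤ 2.)

Yes, G is 2-colorable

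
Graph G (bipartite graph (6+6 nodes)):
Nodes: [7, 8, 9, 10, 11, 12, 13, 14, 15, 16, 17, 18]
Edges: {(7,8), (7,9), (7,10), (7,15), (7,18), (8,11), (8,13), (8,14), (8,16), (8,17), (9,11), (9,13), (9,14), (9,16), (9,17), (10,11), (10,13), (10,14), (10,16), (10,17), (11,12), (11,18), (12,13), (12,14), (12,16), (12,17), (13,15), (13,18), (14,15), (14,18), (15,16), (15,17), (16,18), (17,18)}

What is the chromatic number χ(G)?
Clique number ω(G) = 2 (lower bound: χ ≥ ω).
The graph is bipartite (no odd cycle), so 2 colors suffice: χ(G) = 2.
A valid 2-coloring: color 1: [8, 9, 10, 12, 15, 18]; color 2: [7, 11, 13, 14, 16, 17].

χ(G) = 2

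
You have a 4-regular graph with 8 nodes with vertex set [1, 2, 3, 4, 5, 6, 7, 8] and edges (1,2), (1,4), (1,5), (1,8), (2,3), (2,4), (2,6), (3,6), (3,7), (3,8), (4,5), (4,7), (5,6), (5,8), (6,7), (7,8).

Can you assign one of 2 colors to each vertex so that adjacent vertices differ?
No, G is not 2-colorable

The clique on vertices [1, 5, 8] has size 3 > 2, so it alone needs 3 colors.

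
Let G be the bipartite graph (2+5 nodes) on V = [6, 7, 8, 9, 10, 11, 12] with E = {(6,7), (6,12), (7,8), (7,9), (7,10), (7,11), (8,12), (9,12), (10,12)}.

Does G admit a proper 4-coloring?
Yes, G is 4-colorable

A valid 4-coloring: color 1: [7, 12]; color 2: [6, 8, 9, 10, 11].
(χ(G) = 2 ≤ 4.)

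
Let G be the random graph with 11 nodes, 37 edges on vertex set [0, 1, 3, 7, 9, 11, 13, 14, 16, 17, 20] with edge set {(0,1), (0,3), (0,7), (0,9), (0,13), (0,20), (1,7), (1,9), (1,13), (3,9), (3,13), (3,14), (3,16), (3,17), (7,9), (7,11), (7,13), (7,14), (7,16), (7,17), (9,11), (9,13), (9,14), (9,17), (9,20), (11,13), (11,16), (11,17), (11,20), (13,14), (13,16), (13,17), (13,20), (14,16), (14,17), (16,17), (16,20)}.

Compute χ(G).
Clique number ω(G) = 5 (lower bound: χ ≥ ω).
The clique on [7, 11, 13, 16, 17] has size 5, forcing χ ≥ 5, and the coloring below uses 5 colors, so χ(G) = 5.
A valid 5-coloring: color 1: [13]; color 2: [9, 16]; color 3: [3, 7, 20]; color 4: [0, 17]; color 5: [1, 11, 14].

χ(G) = 5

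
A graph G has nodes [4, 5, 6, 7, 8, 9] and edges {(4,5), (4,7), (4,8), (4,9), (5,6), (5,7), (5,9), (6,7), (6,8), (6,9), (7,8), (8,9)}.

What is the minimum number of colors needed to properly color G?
Clique number ω(G) = 3 (lower bound: χ ≥ ω).
The clique on [4, 8, 9] has size 3, forcing χ ≥ 3, and the coloring below uses 3 colors, so χ(G) = 3.
A valid 3-coloring: color 1: [7, 9]; color 2: [5, 8]; color 3: [4, 6].

χ(G) = 3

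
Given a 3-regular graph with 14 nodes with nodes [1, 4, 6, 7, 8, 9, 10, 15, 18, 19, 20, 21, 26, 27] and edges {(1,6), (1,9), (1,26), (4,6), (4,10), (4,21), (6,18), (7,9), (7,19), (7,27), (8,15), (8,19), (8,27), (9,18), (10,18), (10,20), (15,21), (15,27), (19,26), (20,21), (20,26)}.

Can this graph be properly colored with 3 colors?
A valid 3-coloring: color 1: [6, 8, 9, 10, 21, 26]; color 2: [1, 4, 7, 15, 18, 20]; color 3: [19, 27].
(χ(G) = 3 ≤ 3.)

Yes, G is 3-colorable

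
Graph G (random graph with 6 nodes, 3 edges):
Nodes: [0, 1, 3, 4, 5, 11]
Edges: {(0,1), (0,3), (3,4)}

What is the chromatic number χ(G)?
Clique number ω(G) = 2 (lower bound: χ ≥ ω).
The graph is bipartite (no odd cycle), so 2 colors suffice: χ(G) = 2.
A valid 2-coloring: color 1: [1, 3, 5, 11]; color 2: [0, 4].

χ(G) = 2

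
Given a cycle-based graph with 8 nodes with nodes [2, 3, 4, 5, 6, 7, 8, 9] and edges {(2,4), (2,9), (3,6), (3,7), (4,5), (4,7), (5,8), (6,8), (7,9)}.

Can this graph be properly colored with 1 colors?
No, G is not 1-colorable

Edge (3,6) forces its endpoints to differ, so 1 color is not enough.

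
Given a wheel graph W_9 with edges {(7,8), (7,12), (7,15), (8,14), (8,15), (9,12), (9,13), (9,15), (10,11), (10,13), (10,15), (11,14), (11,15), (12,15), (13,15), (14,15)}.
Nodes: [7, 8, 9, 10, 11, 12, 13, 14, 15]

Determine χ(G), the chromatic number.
Clique number ω(G) = 3 (lower bound: χ ≥ ω).
The clique on [7, 8, 15] has size 3, forcing χ ≥ 3, and the coloring below uses 3 colors, so χ(G) = 3.
A valid 3-coloring: color 1: [15]; color 2: [7, 9, 10, 14]; color 3: [8, 11, 12, 13].

χ(G) = 3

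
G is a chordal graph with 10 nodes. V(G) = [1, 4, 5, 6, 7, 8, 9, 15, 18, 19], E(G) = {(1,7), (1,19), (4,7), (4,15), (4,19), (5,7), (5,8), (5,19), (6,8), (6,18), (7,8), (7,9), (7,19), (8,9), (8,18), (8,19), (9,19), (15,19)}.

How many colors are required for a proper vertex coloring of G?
Clique number ω(G) = 4 (lower bound: χ ≥ ω).
The clique on [7, 8, 9, 19] has size 4, forcing χ ≥ 4, and the coloring below uses 4 colors, so χ(G) = 4.
A valid 4-coloring: color 1: [18, 19]; color 2: [6, 7, 15]; color 3: [1, 4, 8]; color 4: [5, 9].

χ(G) = 4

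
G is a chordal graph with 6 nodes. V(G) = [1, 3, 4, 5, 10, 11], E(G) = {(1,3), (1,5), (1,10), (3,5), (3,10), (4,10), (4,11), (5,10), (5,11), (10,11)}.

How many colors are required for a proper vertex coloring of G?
χ(G) = 4

Clique number ω(G) = 4 (lower bound: χ ≥ ω).
The clique on [1, 3, 5, 10] has size 4, forcing χ ≥ 4, and the coloring below uses 4 colors, so χ(G) = 4.
A valid 4-coloring: color 1: [10]; color 2: [4, 5]; color 3: [1, 11]; color 4: [3].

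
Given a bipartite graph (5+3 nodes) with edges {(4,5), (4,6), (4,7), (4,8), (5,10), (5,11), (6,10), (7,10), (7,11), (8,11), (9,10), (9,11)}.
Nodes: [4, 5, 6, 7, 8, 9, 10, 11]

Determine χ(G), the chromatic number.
χ(G) = 2

Clique number ω(G) = 2 (lower bound: χ ≥ ω).
The graph is bipartite (no odd cycle), so 2 colors suffice: χ(G) = 2.
A valid 2-coloring: color 1: [4, 10, 11]; color 2: [5, 6, 7, 8, 9].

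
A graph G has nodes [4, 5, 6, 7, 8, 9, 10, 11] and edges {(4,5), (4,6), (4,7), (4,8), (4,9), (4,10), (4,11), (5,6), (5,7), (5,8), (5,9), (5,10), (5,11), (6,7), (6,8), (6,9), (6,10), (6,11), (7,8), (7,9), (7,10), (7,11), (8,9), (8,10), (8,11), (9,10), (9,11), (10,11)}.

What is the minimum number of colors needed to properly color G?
χ(G) = 8

Clique number ω(G) = 8 (lower bound: χ ≥ ω).
The clique on [4, 5, 6, 7, 8, 9, 10, 11] has size 8, forcing χ ≥ 8, and the coloring below uses 8 colors, so χ(G) = 8.
A valid 8-coloring: color 1: [11]; color 2: [6]; color 3: [7]; color 4: [9]; color 5: [8]; color 6: [10]; color 7: [4]; color 8: [5].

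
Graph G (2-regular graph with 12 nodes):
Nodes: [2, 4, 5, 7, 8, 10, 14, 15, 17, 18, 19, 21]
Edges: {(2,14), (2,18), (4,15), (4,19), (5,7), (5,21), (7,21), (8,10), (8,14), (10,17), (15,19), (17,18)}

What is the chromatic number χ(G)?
Clique number ω(G) = 3 (lower bound: χ ≥ ω).
The clique on [4, 15, 19] has size 3, forcing χ ≥ 3, and the coloring below uses 3 colors, so χ(G) = 3.
A valid 3-coloring: color 1: [4, 7, 10, 14, 18]; color 2: [2, 8, 17, 19, 21]; color 3: [5, 15].

χ(G) = 3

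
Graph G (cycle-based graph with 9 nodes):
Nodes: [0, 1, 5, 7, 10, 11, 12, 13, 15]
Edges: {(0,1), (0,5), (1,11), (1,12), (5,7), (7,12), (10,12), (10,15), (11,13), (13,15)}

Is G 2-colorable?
No, G is not 2-colorable

Odd cycle [1, 0, 5, 7, 12] needs 3 colors (χ ≥ 3).
Hence χ(G) ≥ 3 > 2, so no proper 2-coloring exists.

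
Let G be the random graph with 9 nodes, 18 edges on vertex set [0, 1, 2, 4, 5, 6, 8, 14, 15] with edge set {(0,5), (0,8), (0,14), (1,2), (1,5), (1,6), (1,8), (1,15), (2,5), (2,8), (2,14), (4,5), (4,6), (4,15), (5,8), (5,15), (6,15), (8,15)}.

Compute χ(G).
Clique number ω(G) = 4 (lower bound: χ ≥ ω).
The clique on [1, 2, 5, 8] has size 4, forcing χ ≥ 4, and the coloring below uses 4 colors, so χ(G) = 4.
A valid 4-coloring: color 1: [5, 6, 14]; color 2: [0, 1, 4]; color 3: [2, 15]; color 4: [8].

χ(G) = 4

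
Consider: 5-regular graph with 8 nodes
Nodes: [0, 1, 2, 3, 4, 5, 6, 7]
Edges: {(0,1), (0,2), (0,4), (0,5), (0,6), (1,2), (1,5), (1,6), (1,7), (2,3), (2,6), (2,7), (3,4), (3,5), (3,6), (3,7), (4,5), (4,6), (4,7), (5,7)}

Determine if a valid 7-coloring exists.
A valid 7-coloring: color 1: [2, 4]; color 2: [1, 3]; color 3: [5, 6]; color 4: [0, 7].
(χ(G) = 4 ≤ 7.)

Yes, G is 7-colorable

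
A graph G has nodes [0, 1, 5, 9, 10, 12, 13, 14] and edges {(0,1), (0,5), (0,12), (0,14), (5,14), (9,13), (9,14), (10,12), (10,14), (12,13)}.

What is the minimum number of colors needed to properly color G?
Clique number ω(G) = 3 (lower bound: χ ≥ ω).
The clique on [0, 5, 14] has size 3, forcing χ ≥ 3, and the coloring below uses 3 colors, so χ(G) = 3.
A valid 3-coloring: color 1: [1, 12, 14]; color 2: [0, 10, 13]; color 3: [5, 9].

χ(G) = 3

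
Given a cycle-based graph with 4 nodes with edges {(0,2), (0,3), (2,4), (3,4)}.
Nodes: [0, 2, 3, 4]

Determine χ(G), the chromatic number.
χ(G) = 2

Clique number ω(G) = 2 (lower bound: χ ≥ ω).
The graph is bipartite (no odd cycle), so 2 colors suffice: χ(G) = 2.
A valid 2-coloring: color 1: [2, 3]; color 2: [0, 4].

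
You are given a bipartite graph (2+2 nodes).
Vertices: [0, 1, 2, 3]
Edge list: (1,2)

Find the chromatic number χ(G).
Clique number ω(G) = 2 (lower bound: χ ≥ ω).
The graph is bipartite (no odd cycle), so 2 colors suffice: χ(G) = 2.
A valid 2-coloring: color 1: [0, 1, 3]; color 2: [2].

χ(G) = 2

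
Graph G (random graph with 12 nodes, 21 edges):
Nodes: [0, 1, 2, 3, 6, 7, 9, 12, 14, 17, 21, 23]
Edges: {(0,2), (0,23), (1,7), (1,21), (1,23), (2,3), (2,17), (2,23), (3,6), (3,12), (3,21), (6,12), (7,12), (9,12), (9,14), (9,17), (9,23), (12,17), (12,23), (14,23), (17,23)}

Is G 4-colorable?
A valid 4-coloring: color 1: [3, 7, 23]; color 2: [1, 2, 12, 14]; color 3: [0, 6, 9, 21]; color 4: [17].
(χ(G) = 4 ≤ 4.)

Yes, G is 4-colorable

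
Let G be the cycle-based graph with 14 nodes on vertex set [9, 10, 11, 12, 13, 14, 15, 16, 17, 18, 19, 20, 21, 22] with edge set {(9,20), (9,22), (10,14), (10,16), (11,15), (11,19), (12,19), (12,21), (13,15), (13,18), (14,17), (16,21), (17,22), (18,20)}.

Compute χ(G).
χ(G) = 2

Clique number ω(G) = 2 (lower bound: χ ≥ ω).
The graph is bipartite (no odd cycle), so 2 colors suffice: χ(G) = 2.
A valid 2-coloring: color 1: [11, 12, 13, 14, 16, 20, 22]; color 2: [9, 10, 15, 17, 18, 19, 21].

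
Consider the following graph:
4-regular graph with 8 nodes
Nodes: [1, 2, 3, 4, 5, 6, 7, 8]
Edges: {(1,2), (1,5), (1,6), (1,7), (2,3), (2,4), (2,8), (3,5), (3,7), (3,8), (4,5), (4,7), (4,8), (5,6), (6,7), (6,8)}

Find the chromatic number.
χ(G) = 3

Clique number ω(G) = 3 (lower bound: χ ≥ ω).
The clique on [2, 3, 8] has size 3, forcing χ ≥ 3, and the coloring below uses 3 colors, so χ(G) = 3.
A valid 3-coloring: color 1: [2, 5, 7]; color 2: [1, 8]; color 3: [3, 4, 6].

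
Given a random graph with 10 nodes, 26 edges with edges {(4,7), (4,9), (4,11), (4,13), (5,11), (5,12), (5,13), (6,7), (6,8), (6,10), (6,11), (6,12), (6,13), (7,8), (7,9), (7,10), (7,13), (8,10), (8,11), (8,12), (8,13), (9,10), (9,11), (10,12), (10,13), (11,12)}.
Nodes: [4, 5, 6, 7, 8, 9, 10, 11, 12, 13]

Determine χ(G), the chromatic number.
χ(G) = 5

Clique number ω(G) = 5 (lower bound: χ ≥ ω).
The clique on [6, 7, 8, 10, 13] has size 5, forcing χ ≥ 5, and the coloring below uses 5 colors, so χ(G) = 5.
A valid 5-coloring: color 1: [10, 11]; color 2: [4, 5, 8]; color 3: [6, 9]; color 4: [12, 13]; color 5: [7].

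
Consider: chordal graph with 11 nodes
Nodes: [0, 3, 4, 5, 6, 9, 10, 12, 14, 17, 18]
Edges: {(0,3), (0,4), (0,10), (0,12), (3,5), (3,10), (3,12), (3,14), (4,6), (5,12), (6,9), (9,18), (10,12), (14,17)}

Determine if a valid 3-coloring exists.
The clique on vertices [0, 3, 10, 12] has size 4 > 3, so it alone needs 4 colors.

No, G is not 3-colorable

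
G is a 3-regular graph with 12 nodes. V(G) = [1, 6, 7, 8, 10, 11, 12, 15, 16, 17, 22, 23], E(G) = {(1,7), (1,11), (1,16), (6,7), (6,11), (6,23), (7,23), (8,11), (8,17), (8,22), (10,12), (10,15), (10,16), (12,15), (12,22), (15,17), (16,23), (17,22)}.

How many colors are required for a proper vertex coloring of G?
Clique number ω(G) = 3 (lower bound: χ ≥ ω).
The clique on [6, 7, 23] has size 3, forcing χ ≥ 3, and the coloring below uses 3 colors, so χ(G) = 3.
A valid 3-coloring: color 1: [1, 6, 8, 10]; color 2: [11, 12, 17, 23]; color 3: [7, 15, 16, 22].

χ(G) = 3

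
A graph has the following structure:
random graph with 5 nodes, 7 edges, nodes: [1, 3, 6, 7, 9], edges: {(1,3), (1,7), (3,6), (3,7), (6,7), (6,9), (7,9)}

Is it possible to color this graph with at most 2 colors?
No, G is not 2-colorable

The clique on vertices [6, 7, 9] has size 3 > 2, so it alone needs 3 colors.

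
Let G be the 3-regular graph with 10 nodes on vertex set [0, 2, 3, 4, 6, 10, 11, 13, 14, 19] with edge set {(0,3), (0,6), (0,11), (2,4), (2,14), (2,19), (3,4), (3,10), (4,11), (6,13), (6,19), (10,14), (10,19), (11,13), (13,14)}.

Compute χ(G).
Clique number ω(G) = 2 (lower bound: χ ≥ ω).
Odd cycle [6, 0, 3, 10, 19] needs 3 colors (χ ≥ 3).
The coloring below uses 3 colors, so χ(G) = 3.
A valid 3-coloring: color 1: [2, 6, 10, 11]; color 2: [0, 4, 14, 19]; color 3: [3, 13].

χ(G) = 3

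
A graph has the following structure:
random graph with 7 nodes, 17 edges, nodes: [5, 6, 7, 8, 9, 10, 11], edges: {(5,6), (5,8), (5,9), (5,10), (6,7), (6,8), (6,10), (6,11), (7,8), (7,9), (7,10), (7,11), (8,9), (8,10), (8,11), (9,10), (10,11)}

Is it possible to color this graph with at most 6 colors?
Yes, G is 6-colorable

A valid 6-coloring: color 1: [8]; color 2: [10]; color 3: [5, 7]; color 4: [6, 9]; color 5: [11].
(χ(G) = 5 ≤ 6.)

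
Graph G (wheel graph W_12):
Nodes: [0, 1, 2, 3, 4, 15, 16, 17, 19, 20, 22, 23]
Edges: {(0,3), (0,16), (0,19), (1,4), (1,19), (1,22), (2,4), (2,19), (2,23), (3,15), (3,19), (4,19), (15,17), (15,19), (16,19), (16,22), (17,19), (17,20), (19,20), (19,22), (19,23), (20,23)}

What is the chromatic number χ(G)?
Clique number ω(G) = 3 (lower bound: χ ≥ ω).
Odd cycle [20, 23, 2, 4, 1, 22, 16, 0, 3, 15, 17] needs 3 colors (χ ≥ 3).
Vertex 19 is adjacent to every vertex of [0, 1, 2, 3, 4, 15, 16, 17, 20, 22, 23], which already need 3 colors among themselves, so 19 needs a new color (χ ≥ 4).
The coloring below uses 4 colors, so χ(G) = 4.
A valid 4-coloring: color 1: [19]; color 2: [1, 2, 15, 16, 20]; color 3: [0, 4, 17, 22, 23]; color 4: [3].

χ(G) = 4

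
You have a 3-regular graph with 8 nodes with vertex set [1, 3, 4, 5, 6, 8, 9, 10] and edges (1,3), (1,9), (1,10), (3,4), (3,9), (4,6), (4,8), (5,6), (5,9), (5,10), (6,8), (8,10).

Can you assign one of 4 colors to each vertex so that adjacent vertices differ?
A valid 4-coloring: color 1: [3, 6, 10]; color 2: [1, 4, 5]; color 3: [8, 9].
(χ(G) = 3 ≤ 4.)

Yes, G is 4-colorable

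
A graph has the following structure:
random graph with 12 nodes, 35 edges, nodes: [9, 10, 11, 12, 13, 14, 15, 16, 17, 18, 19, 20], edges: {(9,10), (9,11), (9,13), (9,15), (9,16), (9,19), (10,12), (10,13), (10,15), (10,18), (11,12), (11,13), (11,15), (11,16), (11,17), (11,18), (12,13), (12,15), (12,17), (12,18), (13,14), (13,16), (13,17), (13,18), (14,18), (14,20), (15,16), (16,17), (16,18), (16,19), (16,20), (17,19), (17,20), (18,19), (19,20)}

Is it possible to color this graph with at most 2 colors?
No, G is not 2-colorable

The clique on vertices [16, 17, 19, 20] has size 4 > 2, so it alone needs 4 colors.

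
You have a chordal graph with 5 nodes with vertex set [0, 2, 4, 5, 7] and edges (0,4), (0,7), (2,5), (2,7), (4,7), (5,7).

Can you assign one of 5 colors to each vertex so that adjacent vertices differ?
Yes, G is 5-colorable

A valid 5-coloring: color 1: [7]; color 2: [4, 5]; color 3: [0, 2].
(χ(G) = 3 ≤ 5.)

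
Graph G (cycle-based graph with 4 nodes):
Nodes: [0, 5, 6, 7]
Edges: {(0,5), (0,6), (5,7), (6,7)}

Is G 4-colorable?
Yes, G is 4-colorable

A valid 4-coloring: color 1: [0, 7]; color 2: [5, 6].
(χ(G) = 2 ≤ 4.)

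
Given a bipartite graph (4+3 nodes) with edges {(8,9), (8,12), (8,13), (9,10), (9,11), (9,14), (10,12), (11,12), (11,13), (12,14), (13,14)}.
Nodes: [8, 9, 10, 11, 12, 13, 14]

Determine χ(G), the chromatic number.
Clique number ω(G) = 2 (lower bound: χ ≥ ω).
The graph is bipartite (no odd cycle), so 2 colors suffice: χ(G) = 2.
A valid 2-coloring: color 1: [9, 12, 13]; color 2: [8, 10, 11, 14].

χ(G) = 2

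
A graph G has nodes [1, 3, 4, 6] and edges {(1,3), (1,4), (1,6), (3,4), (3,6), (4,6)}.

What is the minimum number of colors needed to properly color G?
Clique number ω(G) = 4 (lower bound: χ ≥ ω).
The clique on [1, 3, 4, 6] has size 4, forcing χ ≥ 4, and the coloring below uses 4 colors, so χ(G) = 4.
A valid 4-coloring: color 1: [4]; color 2: [1]; color 3: [3]; color 4: [6].

χ(G) = 4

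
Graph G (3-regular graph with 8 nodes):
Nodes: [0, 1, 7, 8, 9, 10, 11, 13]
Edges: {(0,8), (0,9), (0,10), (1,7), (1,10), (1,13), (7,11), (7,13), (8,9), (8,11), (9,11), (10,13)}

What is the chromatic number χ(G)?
χ(G) = 3

Clique number ω(G) = 3 (lower bound: χ ≥ ω).
The clique on [0, 8, 9] has size 3, forcing χ ≥ 3, and the coloring below uses 3 colors, so χ(G) = 3.
A valid 3-coloring: color 1: [0, 11, 13]; color 2: [7, 8, 10]; color 3: [1, 9].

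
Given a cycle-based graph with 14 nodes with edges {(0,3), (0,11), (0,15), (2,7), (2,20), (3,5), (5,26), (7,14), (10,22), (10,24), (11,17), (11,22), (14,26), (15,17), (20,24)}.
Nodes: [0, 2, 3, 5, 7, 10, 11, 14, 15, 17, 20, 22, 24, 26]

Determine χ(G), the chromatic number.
Clique number ω(G) = 2 (lower bound: χ ≥ ω).
The graph is bipartite (no odd cycle), so 2 colors suffice: χ(G) = 2.
A valid 2-coloring: color 1: [3, 7, 10, 11, 15, 20, 26]; color 2: [0, 2, 5, 14, 17, 22, 24].

χ(G) = 2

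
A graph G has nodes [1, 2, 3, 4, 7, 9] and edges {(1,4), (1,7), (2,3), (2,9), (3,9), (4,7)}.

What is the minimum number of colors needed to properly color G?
Clique number ω(G) = 3 (lower bound: χ ≥ ω).
The clique on [1, 4, 7] has size 3, forcing χ ≥ 3, and the coloring below uses 3 colors, so χ(G) = 3.
A valid 3-coloring: color 1: [4, 9]; color 2: [1, 3]; color 3: [2, 7].

χ(G) = 3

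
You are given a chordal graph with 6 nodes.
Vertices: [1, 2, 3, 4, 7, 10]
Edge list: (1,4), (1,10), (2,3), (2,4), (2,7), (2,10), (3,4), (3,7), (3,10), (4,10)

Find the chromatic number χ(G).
Clique number ω(G) = 4 (lower bound: χ ≥ ω).
The clique on [2, 3, 4, 10] has size 4, forcing χ ≥ 4, and the coloring below uses 4 colors, so χ(G) = 4.
A valid 4-coloring: color 1: [7, 10]; color 2: [4]; color 3: [1, 2]; color 4: [3].

χ(G) = 4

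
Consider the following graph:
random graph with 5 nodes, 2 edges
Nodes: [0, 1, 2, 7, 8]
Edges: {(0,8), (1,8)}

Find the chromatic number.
χ(G) = 2

Clique number ω(G) = 2 (lower bound: χ ≥ ω).
The graph is bipartite (no odd cycle), so 2 colors suffice: χ(G) = 2.
A valid 2-coloring: color 1: [2, 7, 8]; color 2: [0, 1].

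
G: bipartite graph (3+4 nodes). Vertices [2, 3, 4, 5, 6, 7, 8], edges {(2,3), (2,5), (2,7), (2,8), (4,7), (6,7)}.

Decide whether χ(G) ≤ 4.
A valid 4-coloring: color 1: [2, 4, 6]; color 2: [3, 5, 7, 8].
(χ(G) = 2 ≤ 4.)

Yes, G is 4-colorable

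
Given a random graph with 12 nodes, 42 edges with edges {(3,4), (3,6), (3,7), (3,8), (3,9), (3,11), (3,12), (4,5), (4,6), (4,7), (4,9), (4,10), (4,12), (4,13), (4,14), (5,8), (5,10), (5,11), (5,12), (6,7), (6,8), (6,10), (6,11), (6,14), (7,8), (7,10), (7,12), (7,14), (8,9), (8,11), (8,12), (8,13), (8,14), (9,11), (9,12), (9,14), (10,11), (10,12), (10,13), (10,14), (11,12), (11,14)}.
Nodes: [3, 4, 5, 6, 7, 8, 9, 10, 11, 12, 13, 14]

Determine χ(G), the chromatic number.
χ(G) = 5

Clique number ω(G) = 5 (lower bound: χ ≥ ω).
The clique on [3, 8, 9, 11, 12] has size 5, forcing χ ≥ 5, and the coloring below uses 5 colors, so χ(G) = 5.
A valid 5-coloring: color 1: [4, 8]; color 2: [12, 13, 14]; color 3: [3, 10]; color 4: [7, 11]; color 5: [5, 6, 9].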